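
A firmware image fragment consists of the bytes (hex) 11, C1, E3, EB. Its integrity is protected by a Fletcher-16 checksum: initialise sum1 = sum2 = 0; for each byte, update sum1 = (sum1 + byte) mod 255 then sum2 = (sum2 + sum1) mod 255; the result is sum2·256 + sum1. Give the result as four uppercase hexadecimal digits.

Running sums (mod 255):
  after byte 0 (11): sum1=17, sum2=17
  after byte 1 (C1): sum1=210, sum2=227
  after byte 2 (E3): sum1=182, sum2=154
  after byte 3 (EB): sum1=162, sum2=61
Checksum = sum2·256 + sum1 = 61·256 + 162 = 15778 = 0x3DA2.

3DA2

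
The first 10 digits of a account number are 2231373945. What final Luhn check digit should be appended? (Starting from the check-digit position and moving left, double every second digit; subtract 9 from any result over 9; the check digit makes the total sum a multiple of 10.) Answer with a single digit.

4

Partial digits right→left: 5 4 9 3 7 3 1 3 2 2
Double every second digit counting from the check-digit position (so the 1st, 3rd, 5th, ... of the partial from the right).
  doubled (with −9 where >9): 1 9 5 2 4 → sum 21
  kept as-is: 4 3 3 3 2 → sum 15
Total = 21 + 15 = 36.
Check digit = (10 − (36 mod 10)) mod 10 = 4.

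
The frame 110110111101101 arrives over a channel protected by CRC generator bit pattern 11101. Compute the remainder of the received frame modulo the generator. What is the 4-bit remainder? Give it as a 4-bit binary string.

Modulo-2 division of 110110111101101 by 11101:
  pos 0: 11011 XOR 11101 = 00110
  pos 2: 11001 XOR 11101 = 00100
  pos 4: 10011 XOR 11101 = 01110
  pos 5: 11101 XOR 11101 = 00000
Remainder = 1101 (nonzero — an error is detected).

1101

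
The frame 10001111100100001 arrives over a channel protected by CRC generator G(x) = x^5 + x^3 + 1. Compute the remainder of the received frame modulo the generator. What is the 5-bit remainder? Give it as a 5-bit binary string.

Modulo-2 division of 10001111100100001 by 101001:
  pos 0: 100011 XOR 101001 = 001010
  pos 2: 101011 XOR 101001 = 000010
  pos 6: 101001 XOR 101001 = 000000
Remainder = 00001 (nonzero — an error is detected).

00001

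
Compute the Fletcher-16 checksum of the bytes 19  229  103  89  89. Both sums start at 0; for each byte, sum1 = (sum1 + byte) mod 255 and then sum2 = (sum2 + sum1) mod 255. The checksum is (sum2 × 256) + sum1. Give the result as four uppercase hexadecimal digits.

3913

Running sums (mod 255):
  after byte 0 (19): sum1=19, sum2=19
  after byte 1 (229): sum1=248, sum2=12
  after byte 2 (103): sum1=96, sum2=108
  after byte 3 (89): sum1=185, sum2=38
  after byte 4 (89): sum1=19, sum2=57
Checksum = sum2·256 + sum1 = 57·256 + 19 = 14611 = 0x3913.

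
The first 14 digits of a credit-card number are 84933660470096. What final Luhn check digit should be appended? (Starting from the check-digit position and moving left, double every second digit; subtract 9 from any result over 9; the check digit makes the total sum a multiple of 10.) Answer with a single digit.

Partial digits right→left: 6 9 0 0 7 4 0 6 6 3 3 9 4 8
Double every second digit counting from the check-digit position (so the 1st, 3rd, 5th, ... of the partial from the right).
  doubled (with −9 where >9): 3 0 5 0 3 6 8 → sum 25
  kept as-is: 9 0 4 6 3 9 8 → sum 39
Total = 25 + 39 = 64.
Check digit = (10 − (64 mod 10)) mod 10 = 6.

6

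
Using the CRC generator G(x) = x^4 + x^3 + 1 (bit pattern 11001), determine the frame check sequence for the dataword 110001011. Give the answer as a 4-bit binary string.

1011

Append 4 zeros: 1100010110000. Divide by 11001 (XOR where the leading bit is 1):
  pos 0: 11000 XOR 11001 = 00001
  pos 4: 11011 XOR 11001 = 00010
  pos 7: 10000 XOR 11001 = 01001
  pos 8: 10010 XOR 11001 = 01011
Remainder (last 4 bits) = 1011. This is the CRC / FCS.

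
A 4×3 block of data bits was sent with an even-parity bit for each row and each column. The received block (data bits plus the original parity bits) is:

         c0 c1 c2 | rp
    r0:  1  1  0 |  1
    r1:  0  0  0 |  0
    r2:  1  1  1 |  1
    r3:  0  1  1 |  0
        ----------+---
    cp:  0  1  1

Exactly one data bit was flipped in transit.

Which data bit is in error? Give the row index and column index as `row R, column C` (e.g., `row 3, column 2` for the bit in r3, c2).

Recompute each row's even parity and compare to rp:
  r0: data parity 0, sent rp 1 → mismatch
  r1: data parity 0, sent rp 0 → ok
  r2: data parity 1, sent rp 1 → ok
  r3: data parity 0, sent rp 0 → ok
Recompute each column's even parity and compare to cp:
  c0: data parity 0, sent cp 0 → ok
  c1: data parity 1, sent cp 1 → ok
  c2: data parity 0, sent cp 1 → mismatch
Exactly one row (r0) and one column (c2) fail → the flipped bit is at their intersection.

row 0, column 2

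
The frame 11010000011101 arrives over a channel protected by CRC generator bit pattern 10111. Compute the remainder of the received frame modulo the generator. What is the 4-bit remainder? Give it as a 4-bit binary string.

Modulo-2 division of 11010000011101 by 10111:
  pos 0: 11010 XOR 10111 = 01101
  pos 1: 11010 XOR 10111 = 01101
  pos 2: 11010 XOR 10111 = 01101
  pos 3: 11010 XOR 10111 = 01101
  pos 4: 11010 XOR 10111 = 01101
  pos 5: 11011 XOR 10111 = 01100
  pos 6: 11001 XOR 10111 = 01110
  pos 7: 11101 XOR 10111 = 01010
  pos 8: 10100 XOR 10111 = 00011
Remainder = 0111 (nonzero — an error is detected).

0111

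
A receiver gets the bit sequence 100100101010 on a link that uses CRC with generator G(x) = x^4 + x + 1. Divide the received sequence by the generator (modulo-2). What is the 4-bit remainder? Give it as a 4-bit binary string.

0111

Modulo-2 division of 100100101010 by 10011:
  pos 0: 10010 XOR 10011 = 00001
  pos 4: 10101 XOR 10011 = 00110
  pos 6: 11001 XOR 10011 = 01010
  pos 7: 10100 XOR 10011 = 00111
Remainder = 0111 (nonzero — an error is detected).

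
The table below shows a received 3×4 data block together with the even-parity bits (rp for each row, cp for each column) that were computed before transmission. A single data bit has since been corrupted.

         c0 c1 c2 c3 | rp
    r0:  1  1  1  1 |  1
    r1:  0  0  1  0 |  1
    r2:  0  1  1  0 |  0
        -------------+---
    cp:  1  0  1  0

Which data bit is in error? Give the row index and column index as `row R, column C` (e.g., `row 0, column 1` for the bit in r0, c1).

row 0, column 3

Recompute each row's even parity and compare to rp:
  r0: data parity 0, sent rp 1 → mismatch
  r1: data parity 1, sent rp 1 → ok
  r2: data parity 0, sent rp 0 → ok
Recompute each column's even parity and compare to cp:
  c0: data parity 1, sent cp 1 → ok
  c1: data parity 0, sent cp 0 → ok
  c2: data parity 1, sent cp 1 → ok
  c3: data parity 1, sent cp 0 → mismatch
Exactly one row (r0) and one column (c3) fail → the flipped bit is at their intersection.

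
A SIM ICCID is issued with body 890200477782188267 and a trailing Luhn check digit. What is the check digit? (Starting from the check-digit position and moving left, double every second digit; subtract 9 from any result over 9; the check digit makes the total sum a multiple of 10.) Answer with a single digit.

5

Partial digits right→left: 7 6 2 8 8 1 2 8 7 7 7 4 0 0 2 0 9 8
Double every second digit counting from the check-digit position (so the 1st, 3rd, 5th, ... of the partial from the right).
  doubled (with −9 where >9): 5 4 7 4 5 5 0 4 9 → sum 43
  kept as-is: 6 8 1 8 7 4 0 0 8 → sum 42
Total = 43 + 42 = 85.
Check digit = (10 − (85 mod 10)) mod 10 = 5.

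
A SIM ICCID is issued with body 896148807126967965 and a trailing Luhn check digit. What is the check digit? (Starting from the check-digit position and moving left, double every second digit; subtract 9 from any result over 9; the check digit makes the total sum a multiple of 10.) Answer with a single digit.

7

Partial digits right→left: 5 6 9 7 6 9 6 2 1 7 0 8 8 4 1 6 9 8
Double every second digit counting from the check-digit position (so the 1st, 3rd, 5th, ... of the partial from the right).
  doubled (with −9 where >9): 1 9 3 3 2 0 7 2 9 → sum 36
  kept as-is: 6 7 9 2 7 8 4 6 8 → sum 57
Total = 36 + 57 = 93.
Check digit = (10 − (93 mod 10)) mod 10 = 7.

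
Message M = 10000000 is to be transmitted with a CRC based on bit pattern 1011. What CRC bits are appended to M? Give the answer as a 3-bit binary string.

Append 3 zeros: 10000000000. Divide by 1011 (XOR where the leading bit is 1):
  pos 0: 1000 XOR 1011 = 0011
  pos 2: 1100 XOR 1011 = 0111
  pos 3: 1110 XOR 1011 = 0101
  pos 4: 1010 XOR 1011 = 0001
  pos 7: 1000 XOR 1011 = 0011
Remainder (last 3 bits) = 011. This is the CRC / FCS.

011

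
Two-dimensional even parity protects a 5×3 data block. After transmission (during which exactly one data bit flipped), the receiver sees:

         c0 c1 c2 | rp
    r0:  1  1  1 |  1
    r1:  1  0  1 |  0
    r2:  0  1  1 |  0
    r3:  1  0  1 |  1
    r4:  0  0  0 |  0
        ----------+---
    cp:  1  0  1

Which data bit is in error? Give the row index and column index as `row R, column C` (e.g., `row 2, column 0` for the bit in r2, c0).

row 3, column 2

Recompute each row's even parity and compare to rp:
  r0: data parity 1, sent rp 1 → ok
  r1: data parity 0, sent rp 0 → ok
  r2: data parity 0, sent rp 0 → ok
  r3: data parity 0, sent rp 1 → mismatch
  r4: data parity 0, sent rp 0 → ok
Recompute each column's even parity and compare to cp:
  c0: data parity 1, sent cp 1 → ok
  c1: data parity 0, sent cp 0 → ok
  c2: data parity 0, sent cp 1 → mismatch
Exactly one row (r3) and one column (c2) fail → the flipped bit is at their intersection.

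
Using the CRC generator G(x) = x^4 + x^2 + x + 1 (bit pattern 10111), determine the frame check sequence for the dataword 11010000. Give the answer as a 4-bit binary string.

Append 4 zeros: 110100000000. Divide by 10111 (XOR where the leading bit is 1):
  pos 0: 11010 XOR 10111 = 01101
  pos 1: 11010 XOR 10111 = 01101
  pos 2: 11010 XOR 10111 = 01101
  pos 3: 11010 XOR 10111 = 01101
  pos 4: 11010 XOR 10111 = 01101
  pos 5: 11010 XOR 10111 = 01101
  pos 6: 11010 XOR 10111 = 01101
  pos 7: 11010 XOR 10111 = 01101
Remainder (last 4 bits) = 1101. This is the CRC / FCS.

1101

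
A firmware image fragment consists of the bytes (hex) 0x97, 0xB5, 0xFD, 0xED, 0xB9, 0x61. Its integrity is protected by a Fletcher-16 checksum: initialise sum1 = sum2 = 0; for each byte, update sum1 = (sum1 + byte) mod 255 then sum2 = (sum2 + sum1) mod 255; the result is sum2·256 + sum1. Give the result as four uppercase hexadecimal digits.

B054

Running sums (mod 255):
  after byte 0 (0x97): sum1=151, sum2=151
  after byte 1 (0xB5): sum1=77, sum2=228
  after byte 2 (0xFD): sum1=75, sum2=48
  after byte 3 (0xED): sum1=57, sum2=105
  after byte 4 (0xB9): sum1=242, sum2=92
  after byte 5 (0x61): sum1=84, sum2=176
Checksum = sum2·256 + sum1 = 176·256 + 84 = 45140 = 0xB054.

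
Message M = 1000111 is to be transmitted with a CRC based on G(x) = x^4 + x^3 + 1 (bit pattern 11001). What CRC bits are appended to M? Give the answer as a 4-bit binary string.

Append 4 zeros: 10001110000. Divide by 11001 (XOR where the leading bit is 1):
  pos 0: 10001 XOR 11001 = 01000
  pos 1: 10001 XOR 11001 = 01000
  pos 2: 10001 XOR 11001 = 01000
  pos 3: 10000 XOR 11001 = 01001
  pos 4: 10010 XOR 11001 = 01011
  pos 5: 10110 XOR 11001 = 01111
  pos 6: 11110 XOR 11001 = 00111
Remainder (last 4 bits) = 0111. This is the CRC / FCS.

0111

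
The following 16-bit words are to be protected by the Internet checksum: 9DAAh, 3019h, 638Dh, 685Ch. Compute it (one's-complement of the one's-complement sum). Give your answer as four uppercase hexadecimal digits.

One's-complement addition (fold any carry out of bit 15 back into bit 0):
  0x9DAA + 0x3019 = 0x0CDC3
  0xCDC3 + 0x638D = 0x13150 → wrap carry → 0x3151
  0x3151 + 0x685C = 0x099AD
One's-complement sum = 0x99AD.
Checksum = ~0x99AD & 0xFFFF = 0x6652.

6652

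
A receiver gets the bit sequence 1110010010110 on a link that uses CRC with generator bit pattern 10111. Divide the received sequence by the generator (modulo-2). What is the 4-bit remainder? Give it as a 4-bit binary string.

Modulo-2 division of 1110010010110 by 10111:
  pos 0: 11100 XOR 10111 = 01011
  pos 1: 10111 XOR 10111 = 00000
  pos 8: 10110 XOR 10111 = 00001
Remainder = 0001 (nonzero — an error is detected).

0001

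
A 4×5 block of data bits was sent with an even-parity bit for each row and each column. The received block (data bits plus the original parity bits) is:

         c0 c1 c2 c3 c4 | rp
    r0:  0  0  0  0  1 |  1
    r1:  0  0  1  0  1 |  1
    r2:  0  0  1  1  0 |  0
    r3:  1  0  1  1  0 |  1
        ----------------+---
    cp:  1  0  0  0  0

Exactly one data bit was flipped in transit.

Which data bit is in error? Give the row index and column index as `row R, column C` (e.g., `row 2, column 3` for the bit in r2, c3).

Recompute each row's even parity and compare to rp:
  r0: data parity 1, sent rp 1 → ok
  r1: data parity 0, sent rp 1 → mismatch
  r2: data parity 0, sent rp 0 → ok
  r3: data parity 1, sent rp 1 → ok
Recompute each column's even parity and compare to cp:
  c0: data parity 1, sent cp 1 → ok
  c1: data parity 0, sent cp 0 → ok
  c2: data parity 1, sent cp 0 → mismatch
  c3: data parity 0, sent cp 0 → ok
  c4: data parity 0, sent cp 0 → ok
Exactly one row (r1) and one column (c2) fail → the flipped bit is at their intersection.

row 1, column 2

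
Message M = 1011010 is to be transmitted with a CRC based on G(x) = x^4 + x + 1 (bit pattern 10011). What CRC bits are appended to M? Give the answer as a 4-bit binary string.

1111

Append 4 zeros: 10110100000. Divide by 10011 (XOR where the leading bit is 1):
  pos 0: 10110 XOR 10011 = 00101
  pos 2: 10110 XOR 10011 = 00101
  pos 4: 10100 XOR 10011 = 00111
  pos 6: 11100 XOR 10011 = 01111
Remainder (last 4 bits) = 1111. This is the CRC / FCS.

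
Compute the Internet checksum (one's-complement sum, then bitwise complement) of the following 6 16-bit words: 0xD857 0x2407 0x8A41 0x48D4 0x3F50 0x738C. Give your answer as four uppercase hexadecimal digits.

One's-complement addition (fold any carry out of bit 15 back into bit 0):
  0xD857 + 0x2407 = 0x0FC5E
  0xFC5E + 0x8A41 = 0x1869F → wrap carry → 0x86A0
  0x86A0 + 0x48D4 = 0x0CF74
  0xCF74 + 0x3F50 = 0x10EC4 → wrap carry → 0x0EC5
  0x0EC5 + 0x738C = 0x08251
One's-complement sum = 0x8251.
Checksum = ~0x8251 & 0xFFFF = 0x7DAE.

7DAE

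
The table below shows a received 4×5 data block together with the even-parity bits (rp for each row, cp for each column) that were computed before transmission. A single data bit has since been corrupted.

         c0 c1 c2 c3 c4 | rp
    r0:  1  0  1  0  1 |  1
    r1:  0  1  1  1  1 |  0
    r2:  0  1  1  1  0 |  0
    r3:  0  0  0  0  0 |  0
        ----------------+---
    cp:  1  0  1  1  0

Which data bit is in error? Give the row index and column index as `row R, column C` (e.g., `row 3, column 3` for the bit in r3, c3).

Recompute each row's even parity and compare to rp:
  r0: data parity 1, sent rp 1 → ok
  r1: data parity 0, sent rp 0 → ok
  r2: data parity 1, sent rp 0 → mismatch
  r3: data parity 0, sent rp 0 → ok
Recompute each column's even parity and compare to cp:
  c0: data parity 1, sent cp 1 → ok
  c1: data parity 0, sent cp 0 → ok
  c2: data parity 1, sent cp 1 → ok
  c3: data parity 0, sent cp 1 → mismatch
  c4: data parity 0, sent cp 0 → ok
Exactly one row (r2) and one column (c3) fail → the flipped bit is at their intersection.

row 2, column 3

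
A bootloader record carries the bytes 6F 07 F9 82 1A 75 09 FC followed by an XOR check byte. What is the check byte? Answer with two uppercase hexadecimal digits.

89

XOR the bytes together:
  start with 0x6F
  0x6F ⊕ 0x07 = 0x68
  0x68 ⊕ 0xF9 = 0x91
  0x91 ⊕ 0x82 = 0x13
  0x13 ⊕ 0x1A = 0x09
  0x09 ⊕ 0x75 = 0x7C
  0x7C ⊕ 0x09 = 0x75
  0x75 ⊕ 0xFC = 0x89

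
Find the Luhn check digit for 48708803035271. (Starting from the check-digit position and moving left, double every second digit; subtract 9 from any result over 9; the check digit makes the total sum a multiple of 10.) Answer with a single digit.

7

Partial digits right→left: 1 7 2 5 3 0 3 0 8 8 0 7 8 4
Double every second digit counting from the check-digit position (so the 1st, 3rd, 5th, ... of the partial from the right).
  doubled (with −9 where >9): 2 4 6 6 7 0 7 → sum 32
  kept as-is: 7 5 0 0 8 7 4 → sum 31
Total = 32 + 31 = 63.
Check digit = (10 − (63 mod 10)) mod 10 = 7.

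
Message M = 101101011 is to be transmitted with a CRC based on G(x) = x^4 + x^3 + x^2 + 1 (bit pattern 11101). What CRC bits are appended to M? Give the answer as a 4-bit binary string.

0000

Append 4 zeros: 1011010110000. Divide by 11101 (XOR where the leading bit is 1):
  pos 0: 10110 XOR 11101 = 01011
  pos 1: 10111 XOR 11101 = 01010
  pos 2: 10100 XOR 11101 = 01001
  pos 3: 10011 XOR 11101 = 01110
  pos 4: 11101 XOR 11101 = 00000
Remainder (last 4 bits) = 0000. This is the CRC / FCS.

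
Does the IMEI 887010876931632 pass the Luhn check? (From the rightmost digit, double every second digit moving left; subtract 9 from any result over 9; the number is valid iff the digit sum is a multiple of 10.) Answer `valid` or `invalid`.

valid

From the right, keep odd positions and double even positions (subtract 9 from any doubled value over 9):
  doubled (positions 2,4,...): 6 2 9 5 0 0 7 → sum 29
  kept (positions 1,3,...): 2 6 3 6 8 1 7 8 → sum 41
Total = 70.
70 mod 10 = 0, so the number is valid.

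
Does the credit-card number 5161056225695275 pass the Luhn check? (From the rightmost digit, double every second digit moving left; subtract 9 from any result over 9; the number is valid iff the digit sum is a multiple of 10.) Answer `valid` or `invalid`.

From the right, keep odd positions and double even positions (subtract 9 from any doubled value over 9):
  doubled (positions 2,4,...): 5 1 3 4 3 0 3 1 → sum 20
  kept (positions 1,3,...): 5 2 9 5 2 5 1 1 → sum 30
Total = 50.
50 mod 10 = 0, so the number is valid.

valid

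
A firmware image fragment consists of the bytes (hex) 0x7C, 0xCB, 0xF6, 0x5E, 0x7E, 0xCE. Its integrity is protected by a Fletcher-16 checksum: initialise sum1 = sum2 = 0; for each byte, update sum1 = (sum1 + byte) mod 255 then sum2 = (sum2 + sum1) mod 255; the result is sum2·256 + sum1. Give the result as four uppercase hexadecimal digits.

A8EA

Running sums (mod 255):
  after byte 0 (0x7C): sum1=124, sum2=124
  after byte 1 (0xCB): sum1=72, sum2=196
  after byte 2 (0xF6): sum1=63, sum2=4
  after byte 3 (0x5E): sum1=157, sum2=161
  after byte 4 (0x7E): sum1=28, sum2=189
  after byte 5 (0xCE): sum1=234, sum2=168
Checksum = sum2·256 + sum1 = 168·256 + 234 = 43242 = 0xA8EA.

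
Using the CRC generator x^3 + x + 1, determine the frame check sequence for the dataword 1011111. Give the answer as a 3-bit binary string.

010

Append 3 zeros: 1011111000. Divide by 1011 (XOR where the leading bit is 1):
  pos 0: 1011 XOR 1011 = 0000
  pos 4: 1110 XOR 1011 = 0101
  pos 5: 1010 XOR 1011 = 0001
Remainder (last 3 bits) = 010. This is the CRC / FCS.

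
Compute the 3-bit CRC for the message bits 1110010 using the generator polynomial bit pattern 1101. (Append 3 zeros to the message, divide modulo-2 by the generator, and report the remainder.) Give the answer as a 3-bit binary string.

Append 3 zeros: 1110010000. Divide by 1101 (XOR where the leading bit is 1):
  pos 0: 1110 XOR 1101 = 0011
  pos 2: 1101 XOR 1101 = 0000
Remainder (last 3 bits) = 000. This is the CRC / FCS.

000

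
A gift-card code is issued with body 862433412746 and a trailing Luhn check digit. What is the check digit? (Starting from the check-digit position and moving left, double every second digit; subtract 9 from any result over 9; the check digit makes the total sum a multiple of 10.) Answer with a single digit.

0

Partial digits right→left: 6 4 7 2 1 4 3 3 4 2 6 8
Double every second digit counting from the check-digit position (so the 1st, 3rd, 5th, ... of the partial from the right).
  doubled (with −9 where >9): 3 5 2 6 8 3 → sum 27
  kept as-is: 4 2 4 3 2 8 → sum 23
Total = 27 + 23 = 50.
Check digit = (10 − (50 mod 10)) mod 10 = 0.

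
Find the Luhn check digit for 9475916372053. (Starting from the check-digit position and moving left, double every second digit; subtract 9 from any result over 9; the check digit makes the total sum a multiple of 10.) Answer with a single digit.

Partial digits right→left: 3 5 0 2 7 3 6 1 9 5 7 4 9
Double every second digit counting from the check-digit position (so the 1st, 3rd, 5th, ... of the partial from the right).
  doubled (with −9 where >9): 6 0 5 3 9 5 9 → sum 37
  kept as-is: 5 2 3 1 5 4 → sum 20
Total = 37 + 20 = 57.
Check digit = (10 − (57 mod 10)) mod 10 = 3.

3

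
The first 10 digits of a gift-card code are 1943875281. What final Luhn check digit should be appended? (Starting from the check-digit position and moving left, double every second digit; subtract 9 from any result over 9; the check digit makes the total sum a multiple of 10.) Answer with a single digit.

8

Partial digits right→left: 1 8 2 5 7 8 3 4 9 1
Double every second digit counting from the check-digit position (so the 1st, 3rd, 5th, ... of the partial from the right).
  doubled (with −9 where >9): 2 4 5 6 9 → sum 26
  kept as-is: 8 5 8 4 1 → sum 26
Total = 26 + 26 = 52.
Check digit = (10 − (52 mod 10)) mod 10 = 8.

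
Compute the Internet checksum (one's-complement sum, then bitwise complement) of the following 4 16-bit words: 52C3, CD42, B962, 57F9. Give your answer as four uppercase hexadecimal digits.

One's-complement addition (fold any carry out of bit 15 back into bit 0):
  0x52C3 + 0xCD42 = 0x12005 → wrap carry → 0x2006
  0x2006 + 0xB962 = 0x0D968
  0xD968 + 0x57F9 = 0x13161 → wrap carry → 0x3162
One's-complement sum = 0x3162.
Checksum = ~0x3162 & 0xFFFF = 0xCE9D.

CE9D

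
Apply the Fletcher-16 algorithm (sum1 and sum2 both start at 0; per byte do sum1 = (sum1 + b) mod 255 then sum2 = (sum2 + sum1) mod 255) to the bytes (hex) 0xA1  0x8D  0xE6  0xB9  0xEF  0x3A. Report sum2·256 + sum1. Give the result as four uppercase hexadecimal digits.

70F9

Running sums (mod 255):
  after byte 0 (0xA1): sum1=161, sum2=161
  after byte 1 (0x8D): sum1=47, sum2=208
  after byte 2 (0xE6): sum1=22, sum2=230
  after byte 3 (0xB9): sum1=207, sum2=182
  after byte 4 (0xEF): sum1=191, sum2=118
  after byte 5 (0x3A): sum1=249, sum2=112
Checksum = sum2·256 + sum1 = 112·256 + 249 = 28921 = 0x70F9.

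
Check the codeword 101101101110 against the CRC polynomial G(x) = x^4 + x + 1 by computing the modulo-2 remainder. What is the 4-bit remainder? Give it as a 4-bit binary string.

Modulo-2 division of 101101101110 by 10011:
  pos 0: 10110 XOR 10011 = 00101
  pos 2: 10111 XOR 10011 = 00100
  pos 4: 10001 XOR 10011 = 00010
  pos 7: 10110 XOR 10011 = 00101
Remainder = 0101 (nonzero — an error is detected).

0101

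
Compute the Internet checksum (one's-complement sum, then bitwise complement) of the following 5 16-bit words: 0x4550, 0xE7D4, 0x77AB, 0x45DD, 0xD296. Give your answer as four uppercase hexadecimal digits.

42BB

One's-complement addition (fold any carry out of bit 15 back into bit 0):
  0x4550 + 0xE7D4 = 0x12D24 → wrap carry → 0x2D25
  0x2D25 + 0x77AB = 0x0A4D0
  0xA4D0 + 0x45DD = 0x0EAAD
  0xEAAD + 0xD296 = 0x1BD43 → wrap carry → 0xBD44
One's-complement sum = 0xBD44.
Checksum = ~0xBD44 & 0xFFFF = 0x42BB.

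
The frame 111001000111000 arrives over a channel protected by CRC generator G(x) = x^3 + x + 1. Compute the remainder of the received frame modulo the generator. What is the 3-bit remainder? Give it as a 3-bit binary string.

101

Modulo-2 division of 111001000111000 by 1011:
  pos 0: 1110 XOR 1011 = 0101
  pos 1: 1010 XOR 1011 = 0001
  pos 4: 1100 XOR 1011 = 0111
  pos 5: 1110 XOR 1011 = 0101
  pos 6: 1011 XOR 1011 = 0000
  pos 10: 1100 XOR 1011 = 0111
  pos 11: 1110 XOR 1011 = 0101
Remainder = 101 (nonzero — an error is detected).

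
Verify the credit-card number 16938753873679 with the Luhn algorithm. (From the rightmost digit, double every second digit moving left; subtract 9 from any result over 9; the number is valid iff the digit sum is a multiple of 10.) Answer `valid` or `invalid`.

invalid

From the right, keep odd positions and double even positions (subtract 9 from any doubled value over 9):
  doubled (positions 2,4,...): 5 6 7 1 7 9 2 → sum 37
  kept (positions 1,3,...): 9 6 7 3 7 3 6 → sum 41
Total = 78.
78 mod 10 = 8, so the number is invalid.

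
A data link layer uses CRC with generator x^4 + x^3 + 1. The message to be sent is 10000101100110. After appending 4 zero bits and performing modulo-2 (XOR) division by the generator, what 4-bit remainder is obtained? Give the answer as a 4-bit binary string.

Append 4 zeros: 100001011001100000. Divide by 11001 (XOR where the leading bit is 1):
  pos 0: 10000 XOR 11001 = 01001
  pos 1: 10011 XOR 11001 = 01010
  pos 2: 10100 XOR 11001 = 01101
  pos 3: 11011 XOR 11001 = 00010
  pos 6: 10100 XOR 11001 = 01101
  pos 7: 11011 XOR 11001 = 00010
  pos 10: 10100 XOR 11001 = 01101
  pos 11: 11010 XOR 11001 = 00011
Remainder (last 4 bits) = 1100. This is the CRC / FCS.

1100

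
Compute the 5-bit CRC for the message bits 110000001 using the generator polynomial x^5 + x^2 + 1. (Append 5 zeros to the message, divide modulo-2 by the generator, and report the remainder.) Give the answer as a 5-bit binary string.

Append 5 zeros: 11000000100000. Divide by 100101 (XOR where the leading bit is 1):
  pos 0: 110000 XOR 100101 = 010101
  pos 1: 101010 XOR 100101 = 001111
  pos 3: 111101 XOR 100101 = 011000
  pos 4: 110000 XOR 100101 = 010101
  pos 5: 101010 XOR 100101 = 001111
  pos 7: 111100 XOR 100101 = 011001
  pos 8: 110010 XOR 100101 = 010111
Remainder (last 5 bits) = 10111. This is the CRC / FCS.

10111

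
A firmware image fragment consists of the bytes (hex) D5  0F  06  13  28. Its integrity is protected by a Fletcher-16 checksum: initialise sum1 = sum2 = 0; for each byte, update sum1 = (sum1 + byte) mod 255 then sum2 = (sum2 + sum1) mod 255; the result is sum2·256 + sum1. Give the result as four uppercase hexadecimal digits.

C926

Running sums (mod 255):
  after byte 0 (D5): sum1=213, sum2=213
  after byte 1 (0F): sum1=228, sum2=186
  after byte 2 (06): sum1=234, sum2=165
  after byte 3 (13): sum1=253, sum2=163
  after byte 4 (28): sum1=38, sum2=201
Checksum = sum2·256 + sum1 = 201·256 + 38 = 51494 = 0xC926.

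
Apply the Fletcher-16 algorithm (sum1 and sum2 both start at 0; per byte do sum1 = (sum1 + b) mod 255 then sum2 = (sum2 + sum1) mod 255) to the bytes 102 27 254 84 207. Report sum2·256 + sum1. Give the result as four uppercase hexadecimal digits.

Running sums (mod 255):
  after byte 0 (102): sum1=102, sum2=102
  after byte 1 (27): sum1=129, sum2=231
  after byte 2 (254): sum1=128, sum2=104
  after byte 3 (84): sum1=212, sum2=61
  after byte 4 (207): sum1=164, sum2=225
Checksum = sum2·256 + sum1 = 225·256 + 164 = 57764 = 0xE1A4.

E1A4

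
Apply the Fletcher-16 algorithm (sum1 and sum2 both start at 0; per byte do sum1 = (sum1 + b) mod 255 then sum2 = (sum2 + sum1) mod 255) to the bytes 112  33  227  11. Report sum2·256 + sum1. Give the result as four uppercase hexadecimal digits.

Running sums (mod 255):
  after byte 0 (112): sum1=112, sum2=112
  after byte 1 (33): sum1=145, sum2=2
  after byte 2 (227): sum1=117, sum2=119
  after byte 3 (11): sum1=128, sum2=247
Checksum = sum2·256 + sum1 = 247·256 + 128 = 63360 = 0xF780.

F780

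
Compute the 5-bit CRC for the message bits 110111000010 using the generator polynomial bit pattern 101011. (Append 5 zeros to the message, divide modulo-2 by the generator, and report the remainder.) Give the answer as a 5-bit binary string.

11101

Append 5 zeros: 11011100001000000. Divide by 101011 (XOR where the leading bit is 1):
  pos 0: 110111 XOR 101011 = 011100
  pos 1: 111000 XOR 101011 = 010011
  pos 2: 100110 XOR 101011 = 001101
  pos 4: 110100 XOR 101011 = 011111
  pos 5: 111111 XOR 101011 = 010100
  pos 6: 101000 XOR 101011 = 000011
  pos 10: 110000 XOR 101011 = 011011
  pos 11: 110110 XOR 101011 = 011101
Remainder (last 5 bits) = 11101. This is the CRC / FCS.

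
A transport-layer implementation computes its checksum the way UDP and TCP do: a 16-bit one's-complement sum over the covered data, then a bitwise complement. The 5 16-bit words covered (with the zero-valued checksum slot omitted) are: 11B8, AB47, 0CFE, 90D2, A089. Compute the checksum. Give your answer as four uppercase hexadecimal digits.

04A6

One's-complement addition (fold any carry out of bit 15 back into bit 0):
  0x11B8 + 0xAB47 = 0x0BCFF
  0xBCFF + 0x0CFE = 0x0C9FD
  0xC9FD + 0x90D2 = 0x15ACF → wrap carry → 0x5AD0
  0x5AD0 + 0xA089 = 0x0FB59
One's-complement sum = 0xFB59.
Checksum = ~0xFB59 & 0xFFFF = 0x04A6.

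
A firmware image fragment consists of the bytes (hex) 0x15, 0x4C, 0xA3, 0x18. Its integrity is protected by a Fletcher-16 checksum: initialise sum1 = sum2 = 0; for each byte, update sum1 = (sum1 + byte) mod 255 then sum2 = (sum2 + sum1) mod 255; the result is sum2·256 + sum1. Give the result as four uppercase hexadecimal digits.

981D

Running sums (mod 255):
  after byte 0 (0x15): sum1=21, sum2=21
  after byte 1 (0x4C): sum1=97, sum2=118
  after byte 2 (0xA3): sum1=5, sum2=123
  after byte 3 (0x18): sum1=29, sum2=152
Checksum = sum2·256 + sum1 = 152·256 + 29 = 38941 = 0x981D.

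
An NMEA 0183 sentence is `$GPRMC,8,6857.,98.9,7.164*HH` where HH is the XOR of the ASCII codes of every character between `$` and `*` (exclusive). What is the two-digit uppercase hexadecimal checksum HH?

XOR the ASCII codes of the payload characters:
  'G' = 0x47 → acc = 0x47
  'P' = 0x50 → acc = 0x17
  'R' = 0x52 → acc = 0x45
  'M' = 0x4D → acc = 0x08
  'C' = 0x43 → acc = 0x4B
  ',' = 0x2C → acc = 0x67
  '8' = 0x38 → acc = 0x5F
  ',' = 0x2C → acc = 0x73
  '6' = 0x36 → acc = 0x45
  '8' = 0x38 → acc = 0x7D
  '5' = 0x35 → acc = 0x48
  '7' = 0x37 → acc = 0x7F
  '.' = 0x2E → acc = 0x51
  ',' = 0x2C → acc = 0x7D
  '9' = 0x39 → acc = 0x44
  '8' = 0x38 → acc = 0x7C
  '.' = 0x2E → acc = 0x52
  '9' = 0x39 → acc = 0x6B
  ',' = 0x2C → acc = 0x47
  '7' = 0x37 → acc = 0x70
  '.' = 0x2E → acc = 0x5E
  '1' = 0x31 → acc = 0x6F
  '6' = 0x36 → acc = 0x59
  '4' = 0x34 → acc = 0x6D
Checksum = 0x6D.

6D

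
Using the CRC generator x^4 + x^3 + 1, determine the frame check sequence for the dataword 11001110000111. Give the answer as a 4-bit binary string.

Append 4 zeros: 110011100001110000. Divide by 11001 (XOR where the leading bit is 1):
  pos 0: 11001 XOR 11001 = 00000
  pos 5: 11000 XOR 11001 = 00001
  pos 9: 10111 XOR 11001 = 01110
  pos 10: 11100 XOR 11001 = 00101
  pos 12: 10100 XOR 11001 = 01101
  pos 13: 11010 XOR 11001 = 00011
Remainder (last 4 bits) = 0011. This is the CRC / FCS.

0011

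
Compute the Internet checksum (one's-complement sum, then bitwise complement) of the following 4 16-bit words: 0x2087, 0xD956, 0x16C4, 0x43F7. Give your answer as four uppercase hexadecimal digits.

AB66

One's-complement addition (fold any carry out of bit 15 back into bit 0):
  0x2087 + 0xD956 = 0x0F9DD
  0xF9DD + 0x16C4 = 0x110A1 → wrap carry → 0x10A2
  0x10A2 + 0x43F7 = 0x05499
One's-complement sum = 0x5499.
Checksum = ~0x5499 & 0xFFFF = 0xAB66.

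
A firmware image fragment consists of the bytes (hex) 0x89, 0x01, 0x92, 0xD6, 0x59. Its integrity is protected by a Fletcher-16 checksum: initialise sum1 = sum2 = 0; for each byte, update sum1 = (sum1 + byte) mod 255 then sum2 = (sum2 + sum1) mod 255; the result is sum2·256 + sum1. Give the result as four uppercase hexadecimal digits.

724D

Running sums (mod 255):
  after byte 0 (0x89): sum1=137, sum2=137
  after byte 1 (0x01): sum1=138, sum2=20
  after byte 2 (0x92): sum1=29, sum2=49
  after byte 3 (0xD6): sum1=243, sum2=37
  after byte 4 (0x59): sum1=77, sum2=114
Checksum = sum2·256 + sum1 = 114·256 + 77 = 29261 = 0x724D.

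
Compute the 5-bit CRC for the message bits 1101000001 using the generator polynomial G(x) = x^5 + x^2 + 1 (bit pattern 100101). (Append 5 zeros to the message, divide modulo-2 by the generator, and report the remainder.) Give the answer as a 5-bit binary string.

Append 5 zeros: 110100000100000. Divide by 100101 (XOR where the leading bit is 1):
  pos 0: 110100 XOR 100101 = 010001
  pos 1: 100010 XOR 100101 = 000111
  pos 4: 111001 XOR 100101 = 011100
  pos 5: 111000 XOR 100101 = 011101
  pos 6: 111010 XOR 100101 = 011111
  pos 7: 111110 XOR 100101 = 011011
  pos 8: 110110 XOR 100101 = 010011
  pos 9: 100110 XOR 100101 = 000011
Remainder (last 5 bits) = 00011. This is the CRC / FCS.

00011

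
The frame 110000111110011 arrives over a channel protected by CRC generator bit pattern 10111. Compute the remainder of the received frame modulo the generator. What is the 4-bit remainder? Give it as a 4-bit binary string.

Modulo-2 division of 110000111110011 by 10111:
  pos 0: 11000 XOR 10111 = 01111
  pos 1: 11110 XOR 10111 = 01001
  pos 2: 10011 XOR 10111 = 00100
  pos 4: 10011 XOR 10111 = 00100
  pos 6: 10011 XOR 10111 = 00100
  pos 8: 10000 XOR 10111 = 00111
  pos 10: 11111 XOR 10111 = 01000
Remainder = 1000 (nonzero — an error is detected).

1000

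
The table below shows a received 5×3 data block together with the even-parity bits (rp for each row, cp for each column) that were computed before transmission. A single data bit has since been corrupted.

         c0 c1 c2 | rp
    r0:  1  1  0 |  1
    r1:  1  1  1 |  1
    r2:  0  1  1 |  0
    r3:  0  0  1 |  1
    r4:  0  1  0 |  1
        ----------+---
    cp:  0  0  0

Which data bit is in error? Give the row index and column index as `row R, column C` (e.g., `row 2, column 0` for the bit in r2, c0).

Recompute each row's even parity and compare to rp:
  r0: data parity 0, sent rp 1 → mismatch
  r1: data parity 1, sent rp 1 → ok
  r2: data parity 0, sent rp 0 → ok
  r3: data parity 1, sent rp 1 → ok
  r4: data parity 1, sent rp 1 → ok
Recompute each column's even parity and compare to cp:
  c0: data parity 0, sent cp 0 → ok
  c1: data parity 0, sent cp 0 → ok
  c2: data parity 1, sent cp 0 → mismatch
Exactly one row (r0) and one column (c2) fail → the flipped bit is at their intersection.

row 0, column 2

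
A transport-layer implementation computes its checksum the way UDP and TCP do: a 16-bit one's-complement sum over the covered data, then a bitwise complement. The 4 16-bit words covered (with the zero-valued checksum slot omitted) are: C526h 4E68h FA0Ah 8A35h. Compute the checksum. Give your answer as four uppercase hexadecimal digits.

6830

One's-complement addition (fold any carry out of bit 15 back into bit 0):
  0xC526 + 0x4E68 = 0x1138E → wrap carry → 0x138F
  0x138F + 0xFA0A = 0x10D99 → wrap carry → 0x0D9A
  0x0D9A + 0x8A35 = 0x097CF
One's-complement sum = 0x97CF.
Checksum = ~0x97CF & 0xFFFF = 0x6830.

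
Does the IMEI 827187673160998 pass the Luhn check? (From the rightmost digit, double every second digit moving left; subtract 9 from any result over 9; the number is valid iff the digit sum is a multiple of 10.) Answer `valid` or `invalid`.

From the right, keep odd positions and double even positions (subtract 9 from any doubled value over 9):
  doubled (positions 2,4,...): 9 0 2 5 5 2 4 → sum 27
  kept (positions 1,3,...): 8 9 6 3 6 8 7 8 → sum 55
Total = 82.
82 mod 10 = 2, so the number is invalid.

invalid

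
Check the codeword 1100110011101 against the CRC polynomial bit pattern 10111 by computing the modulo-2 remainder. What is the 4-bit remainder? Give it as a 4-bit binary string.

0000

Modulo-2 division of 1100110011101 by 10111:
  pos 0: 11001 XOR 10111 = 01110
  pos 1: 11101 XOR 10111 = 01010
  pos 2: 10100 XOR 10111 = 00011
  pos 5: 11011 XOR 10111 = 01100
  pos 6: 11001 XOR 10111 = 01110
  pos 7: 11100 XOR 10111 = 01011
  pos 8: 10111 XOR 10111 = 00000
Remainder = 0000 (zero — the frame passes the CRC check).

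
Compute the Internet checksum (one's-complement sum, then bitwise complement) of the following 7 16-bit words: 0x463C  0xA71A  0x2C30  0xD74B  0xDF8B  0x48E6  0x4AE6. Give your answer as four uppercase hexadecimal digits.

One's-complement addition (fold any carry out of bit 15 back into bit 0):
  0x463C + 0xA71A = 0x0ED56
  0xED56 + 0x2C30 = 0x11986 → wrap carry → 0x1987
  0x1987 + 0xD74B = 0x0F0D2
  0xF0D2 + 0xDF8B = 0x1D05D → wrap carry → 0xD05E
  0xD05E + 0x48E6 = 0x11944 → wrap carry → 0x1945
  0x1945 + 0x4AE6 = 0x0642B
One's-complement sum = 0x642B.
Checksum = ~0x642B & 0xFFFF = 0x9BD4.

9BD4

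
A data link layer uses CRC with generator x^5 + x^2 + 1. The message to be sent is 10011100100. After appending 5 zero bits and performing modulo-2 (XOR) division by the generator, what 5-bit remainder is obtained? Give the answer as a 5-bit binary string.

10011

Append 5 zeros: 1001110010000000. Divide by 100101 (XOR where the leading bit is 1):
  pos 0: 100111 XOR 100101 = 000010
  pos 4: 100010 XOR 100101 = 000111
  pos 7: 111000 XOR 100101 = 011101
  pos 8: 111010 XOR 100101 = 011111
  pos 9: 111110 XOR 100101 = 011011
  pos 10: 110110 XOR 100101 = 010011
Remainder (last 5 bits) = 10011. This is the CRC / FCS.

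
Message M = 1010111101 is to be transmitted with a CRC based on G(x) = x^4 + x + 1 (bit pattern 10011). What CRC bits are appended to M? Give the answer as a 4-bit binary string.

Append 4 zeros: 10101111010000. Divide by 10011 (XOR where the leading bit is 1):
  pos 0: 10101 XOR 10011 = 00110
  pos 2: 11011 XOR 10011 = 01000
  pos 3: 10001 XOR 10011 = 00010
  pos 6: 10010 XOR 10011 = 00001
Remainder (last 4 bits) = 1000. This is the CRC / FCS.

1000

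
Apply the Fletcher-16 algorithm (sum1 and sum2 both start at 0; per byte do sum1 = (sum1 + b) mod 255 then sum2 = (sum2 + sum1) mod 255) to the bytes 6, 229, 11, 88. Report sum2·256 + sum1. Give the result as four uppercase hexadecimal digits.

Running sums (mod 255):
  after byte 0 (6): sum1=6, sum2=6
  after byte 1 (229): sum1=235, sum2=241
  after byte 2 (11): sum1=246, sum2=232
  after byte 3 (88): sum1=79, sum2=56
Checksum = sum2·256 + sum1 = 56·256 + 79 = 14415 = 0x384F.

384F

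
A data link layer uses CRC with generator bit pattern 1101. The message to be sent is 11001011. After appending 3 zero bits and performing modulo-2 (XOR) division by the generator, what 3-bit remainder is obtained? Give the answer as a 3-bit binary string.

101

Append 3 zeros: 11001011000. Divide by 1101 (XOR where the leading bit is 1):
  pos 0: 1100 XOR 1101 = 0001
  pos 3: 1101 XOR 1101 = 0000
  pos 7: 1000 XOR 1101 = 0101
Remainder (last 3 bits) = 101. This is the CRC / FCS.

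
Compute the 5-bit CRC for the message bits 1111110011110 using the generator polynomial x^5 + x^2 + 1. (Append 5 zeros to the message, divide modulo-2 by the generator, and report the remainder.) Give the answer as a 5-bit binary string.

Append 5 zeros: 111111001111000000. Divide by 100101 (XOR where the leading bit is 1):
  pos 0: 111111 XOR 100101 = 011010
  pos 1: 110100 XOR 100101 = 010001
  pos 2: 100010 XOR 100101 = 000111
  pos 5: 111111 XOR 100101 = 011010
  pos 6: 110101 XOR 100101 = 010000
  pos 7: 100000 XOR 100101 = 000101
  pos 10: 101000 XOR 100101 = 001101
  pos 12: 110100 XOR 100101 = 010001
Remainder (last 5 bits) = 10001. This is the CRC / FCS.

10001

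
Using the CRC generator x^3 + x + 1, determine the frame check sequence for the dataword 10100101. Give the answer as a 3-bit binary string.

Append 3 zeros: 10100101000. Divide by 1011 (XOR where the leading bit is 1):
  pos 0: 1010 XOR 1011 = 0001
  pos 3: 1010 XOR 1011 = 0001
  pos 6: 1100 XOR 1011 = 0111
  pos 7: 1110 XOR 1011 = 0101
Remainder (last 3 bits) = 101. This is the CRC / FCS.

101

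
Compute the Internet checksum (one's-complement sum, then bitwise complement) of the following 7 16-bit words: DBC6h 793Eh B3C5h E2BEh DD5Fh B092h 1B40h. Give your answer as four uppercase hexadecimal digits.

6B43

One's-complement addition (fold any carry out of bit 15 back into bit 0):
  0xDBC6 + 0x793E = 0x15504 → wrap carry → 0x5505
  0x5505 + 0xB3C5 = 0x108CA → wrap carry → 0x08CB
  0x08CB + 0xE2BE = 0x0EB89
  0xEB89 + 0xDD5F = 0x1C8E8 → wrap carry → 0xC8E9
  0xC8E9 + 0xB092 = 0x1797B → wrap carry → 0x797C
  0x797C + 0x1B40 = 0x094BC
One's-complement sum = 0x94BC.
Checksum = ~0x94BC & 0xFFFF = 0x6B43.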